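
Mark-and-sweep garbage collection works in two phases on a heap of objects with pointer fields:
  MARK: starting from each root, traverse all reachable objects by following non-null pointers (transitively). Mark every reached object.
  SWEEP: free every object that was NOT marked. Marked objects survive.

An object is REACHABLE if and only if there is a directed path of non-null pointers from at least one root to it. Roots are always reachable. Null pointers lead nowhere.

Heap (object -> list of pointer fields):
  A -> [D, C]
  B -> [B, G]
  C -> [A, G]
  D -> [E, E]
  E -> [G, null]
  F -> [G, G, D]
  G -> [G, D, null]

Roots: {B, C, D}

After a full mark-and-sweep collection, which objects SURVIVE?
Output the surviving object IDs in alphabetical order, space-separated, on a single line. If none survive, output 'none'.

Answer: A B C D E G

Derivation:
Roots: B C D
Mark B: refs=B G, marked=B
Mark C: refs=A G, marked=B C
Mark D: refs=E E, marked=B C D
Mark G: refs=G D null, marked=B C D G
Mark A: refs=D C, marked=A B C D G
Mark E: refs=G null, marked=A B C D E G
Unmarked (collected): F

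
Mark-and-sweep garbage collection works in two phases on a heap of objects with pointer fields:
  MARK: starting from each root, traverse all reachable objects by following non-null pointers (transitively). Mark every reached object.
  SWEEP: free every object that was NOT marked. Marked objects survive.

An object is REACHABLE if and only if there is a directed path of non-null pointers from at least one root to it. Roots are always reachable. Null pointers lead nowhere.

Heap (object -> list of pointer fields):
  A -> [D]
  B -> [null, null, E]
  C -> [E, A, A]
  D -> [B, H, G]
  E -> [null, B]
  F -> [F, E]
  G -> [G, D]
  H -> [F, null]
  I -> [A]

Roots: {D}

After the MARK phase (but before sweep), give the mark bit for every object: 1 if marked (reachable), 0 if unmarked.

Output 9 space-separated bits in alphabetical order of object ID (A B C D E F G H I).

Roots: D
Mark D: refs=B H G, marked=D
Mark B: refs=null null E, marked=B D
Mark H: refs=F null, marked=B D H
Mark G: refs=G D, marked=B D G H
Mark E: refs=null B, marked=B D E G H
Mark F: refs=F E, marked=B D E F G H
Unmarked (collected): A C I

Answer: 0 1 0 1 1 1 1 1 0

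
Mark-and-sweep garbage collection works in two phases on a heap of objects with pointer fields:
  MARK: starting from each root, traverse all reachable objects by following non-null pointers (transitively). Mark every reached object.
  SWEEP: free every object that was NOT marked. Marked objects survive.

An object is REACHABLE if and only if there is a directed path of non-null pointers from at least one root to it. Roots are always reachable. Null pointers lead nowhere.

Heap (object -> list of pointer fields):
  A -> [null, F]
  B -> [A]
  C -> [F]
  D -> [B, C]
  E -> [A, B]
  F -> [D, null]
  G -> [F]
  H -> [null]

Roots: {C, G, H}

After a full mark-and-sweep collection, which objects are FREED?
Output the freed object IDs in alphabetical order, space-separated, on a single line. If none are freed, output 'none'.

Answer: E

Derivation:
Roots: C G H
Mark C: refs=F, marked=C
Mark G: refs=F, marked=C G
Mark H: refs=null, marked=C G H
Mark F: refs=D null, marked=C F G H
Mark D: refs=B C, marked=C D F G H
Mark B: refs=A, marked=B C D F G H
Mark A: refs=null F, marked=A B C D F G H
Unmarked (collected): E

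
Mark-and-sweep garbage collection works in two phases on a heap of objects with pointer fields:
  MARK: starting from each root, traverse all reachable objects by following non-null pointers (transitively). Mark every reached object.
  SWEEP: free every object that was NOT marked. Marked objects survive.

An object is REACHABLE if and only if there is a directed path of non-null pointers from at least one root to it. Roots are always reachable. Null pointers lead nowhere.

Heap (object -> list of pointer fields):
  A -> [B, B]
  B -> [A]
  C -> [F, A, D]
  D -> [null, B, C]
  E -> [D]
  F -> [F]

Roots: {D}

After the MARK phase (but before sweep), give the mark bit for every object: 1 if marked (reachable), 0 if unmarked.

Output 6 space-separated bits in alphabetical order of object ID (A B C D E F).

Roots: D
Mark D: refs=null B C, marked=D
Mark B: refs=A, marked=B D
Mark C: refs=F A D, marked=B C D
Mark A: refs=B B, marked=A B C D
Mark F: refs=F, marked=A B C D F
Unmarked (collected): E

Answer: 1 1 1 1 0 1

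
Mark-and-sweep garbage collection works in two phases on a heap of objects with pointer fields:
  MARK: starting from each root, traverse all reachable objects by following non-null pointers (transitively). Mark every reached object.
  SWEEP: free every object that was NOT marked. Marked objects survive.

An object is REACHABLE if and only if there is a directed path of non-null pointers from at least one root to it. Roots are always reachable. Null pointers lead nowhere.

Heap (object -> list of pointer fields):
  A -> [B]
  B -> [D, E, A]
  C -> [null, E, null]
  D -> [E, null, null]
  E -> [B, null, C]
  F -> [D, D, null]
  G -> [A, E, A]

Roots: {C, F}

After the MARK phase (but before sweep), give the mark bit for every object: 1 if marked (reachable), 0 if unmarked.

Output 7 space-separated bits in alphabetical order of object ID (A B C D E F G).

Roots: C F
Mark C: refs=null E null, marked=C
Mark F: refs=D D null, marked=C F
Mark E: refs=B null C, marked=C E F
Mark D: refs=E null null, marked=C D E F
Mark B: refs=D E A, marked=B C D E F
Mark A: refs=B, marked=A B C D E F
Unmarked (collected): G

Answer: 1 1 1 1 1 1 0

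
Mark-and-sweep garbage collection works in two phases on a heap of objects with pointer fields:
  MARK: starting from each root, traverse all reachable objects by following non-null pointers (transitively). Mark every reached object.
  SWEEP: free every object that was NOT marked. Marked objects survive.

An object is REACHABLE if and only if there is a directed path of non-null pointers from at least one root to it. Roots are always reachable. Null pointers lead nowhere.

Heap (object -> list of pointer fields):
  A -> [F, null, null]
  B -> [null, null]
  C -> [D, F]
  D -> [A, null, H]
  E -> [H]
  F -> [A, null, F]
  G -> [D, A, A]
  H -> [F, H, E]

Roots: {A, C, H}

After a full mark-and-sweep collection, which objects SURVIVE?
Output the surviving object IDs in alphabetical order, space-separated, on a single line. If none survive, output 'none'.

Answer: A C D E F H

Derivation:
Roots: A C H
Mark A: refs=F null null, marked=A
Mark C: refs=D F, marked=A C
Mark H: refs=F H E, marked=A C H
Mark F: refs=A null F, marked=A C F H
Mark D: refs=A null H, marked=A C D F H
Mark E: refs=H, marked=A C D E F H
Unmarked (collected): B G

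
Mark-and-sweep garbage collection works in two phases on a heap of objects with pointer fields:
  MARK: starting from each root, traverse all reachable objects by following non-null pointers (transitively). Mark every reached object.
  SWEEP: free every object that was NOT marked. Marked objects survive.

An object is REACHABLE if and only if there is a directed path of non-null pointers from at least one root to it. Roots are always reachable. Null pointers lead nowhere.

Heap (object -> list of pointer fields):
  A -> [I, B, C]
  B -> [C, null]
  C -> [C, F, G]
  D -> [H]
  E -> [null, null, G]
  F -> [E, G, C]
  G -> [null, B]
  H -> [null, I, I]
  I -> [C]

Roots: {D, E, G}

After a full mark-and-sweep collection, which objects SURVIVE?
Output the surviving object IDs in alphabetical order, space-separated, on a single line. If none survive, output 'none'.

Answer: B C D E F G H I

Derivation:
Roots: D E G
Mark D: refs=H, marked=D
Mark E: refs=null null G, marked=D E
Mark G: refs=null B, marked=D E G
Mark H: refs=null I I, marked=D E G H
Mark B: refs=C null, marked=B D E G H
Mark I: refs=C, marked=B D E G H I
Mark C: refs=C F G, marked=B C D E G H I
Mark F: refs=E G C, marked=B C D E F G H I
Unmarked (collected): A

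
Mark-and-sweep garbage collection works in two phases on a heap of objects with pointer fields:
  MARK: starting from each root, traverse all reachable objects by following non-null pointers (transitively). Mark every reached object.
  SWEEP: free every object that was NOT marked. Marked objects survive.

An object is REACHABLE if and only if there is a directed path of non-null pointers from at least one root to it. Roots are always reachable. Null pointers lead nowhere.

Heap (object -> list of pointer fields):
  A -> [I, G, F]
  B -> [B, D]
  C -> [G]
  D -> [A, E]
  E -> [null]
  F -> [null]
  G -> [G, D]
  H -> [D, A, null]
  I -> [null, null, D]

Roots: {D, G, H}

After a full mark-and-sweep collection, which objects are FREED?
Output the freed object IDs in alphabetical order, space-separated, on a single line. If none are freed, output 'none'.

Roots: D G H
Mark D: refs=A E, marked=D
Mark G: refs=G D, marked=D G
Mark H: refs=D A null, marked=D G H
Mark A: refs=I G F, marked=A D G H
Mark E: refs=null, marked=A D E G H
Mark I: refs=null null D, marked=A D E G H I
Mark F: refs=null, marked=A D E F G H I
Unmarked (collected): B C

Answer: B C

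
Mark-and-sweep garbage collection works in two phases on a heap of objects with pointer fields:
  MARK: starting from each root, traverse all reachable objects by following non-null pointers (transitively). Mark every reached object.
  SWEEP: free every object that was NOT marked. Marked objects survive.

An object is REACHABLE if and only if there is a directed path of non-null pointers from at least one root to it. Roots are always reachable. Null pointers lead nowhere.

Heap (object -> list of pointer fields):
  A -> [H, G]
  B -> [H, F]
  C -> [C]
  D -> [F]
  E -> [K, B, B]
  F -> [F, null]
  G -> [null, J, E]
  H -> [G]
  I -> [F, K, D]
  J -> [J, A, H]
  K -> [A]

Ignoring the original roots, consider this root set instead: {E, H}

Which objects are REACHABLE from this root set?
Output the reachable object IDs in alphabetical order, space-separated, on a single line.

Answer: A B E F G H J K

Derivation:
Roots: E H
Mark E: refs=K B B, marked=E
Mark H: refs=G, marked=E H
Mark K: refs=A, marked=E H K
Mark B: refs=H F, marked=B E H K
Mark G: refs=null J E, marked=B E G H K
Mark A: refs=H G, marked=A B E G H K
Mark F: refs=F null, marked=A B E F G H K
Mark J: refs=J A H, marked=A B E F G H J K
Unmarked (collected): C D I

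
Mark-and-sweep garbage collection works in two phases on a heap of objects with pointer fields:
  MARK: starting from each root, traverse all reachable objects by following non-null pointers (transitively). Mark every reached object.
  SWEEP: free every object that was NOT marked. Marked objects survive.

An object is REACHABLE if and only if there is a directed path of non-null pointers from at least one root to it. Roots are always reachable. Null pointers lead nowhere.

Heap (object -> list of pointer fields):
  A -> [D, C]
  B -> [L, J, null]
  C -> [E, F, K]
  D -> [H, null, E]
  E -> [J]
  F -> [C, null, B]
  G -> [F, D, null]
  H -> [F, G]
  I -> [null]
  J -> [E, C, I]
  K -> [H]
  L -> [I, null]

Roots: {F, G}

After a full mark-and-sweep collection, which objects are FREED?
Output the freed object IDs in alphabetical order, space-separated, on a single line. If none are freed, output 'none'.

Answer: A

Derivation:
Roots: F G
Mark F: refs=C null B, marked=F
Mark G: refs=F D null, marked=F G
Mark C: refs=E F K, marked=C F G
Mark B: refs=L J null, marked=B C F G
Mark D: refs=H null E, marked=B C D F G
Mark E: refs=J, marked=B C D E F G
Mark K: refs=H, marked=B C D E F G K
Mark L: refs=I null, marked=B C D E F G K L
Mark J: refs=E C I, marked=B C D E F G J K L
Mark H: refs=F G, marked=B C D E F G H J K L
Mark I: refs=null, marked=B C D E F G H I J K L
Unmarked (collected): A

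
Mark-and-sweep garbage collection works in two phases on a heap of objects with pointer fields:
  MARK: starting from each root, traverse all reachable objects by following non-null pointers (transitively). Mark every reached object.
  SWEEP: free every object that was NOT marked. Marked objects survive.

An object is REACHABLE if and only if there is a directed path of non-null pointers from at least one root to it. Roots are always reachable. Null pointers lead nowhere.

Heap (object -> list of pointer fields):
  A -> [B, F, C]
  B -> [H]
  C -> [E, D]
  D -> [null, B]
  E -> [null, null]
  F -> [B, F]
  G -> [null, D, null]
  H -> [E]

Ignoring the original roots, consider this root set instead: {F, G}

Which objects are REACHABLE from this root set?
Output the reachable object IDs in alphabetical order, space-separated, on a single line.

Roots: F G
Mark F: refs=B F, marked=F
Mark G: refs=null D null, marked=F G
Mark B: refs=H, marked=B F G
Mark D: refs=null B, marked=B D F G
Mark H: refs=E, marked=B D F G H
Mark E: refs=null null, marked=B D E F G H
Unmarked (collected): A C

Answer: B D E F G H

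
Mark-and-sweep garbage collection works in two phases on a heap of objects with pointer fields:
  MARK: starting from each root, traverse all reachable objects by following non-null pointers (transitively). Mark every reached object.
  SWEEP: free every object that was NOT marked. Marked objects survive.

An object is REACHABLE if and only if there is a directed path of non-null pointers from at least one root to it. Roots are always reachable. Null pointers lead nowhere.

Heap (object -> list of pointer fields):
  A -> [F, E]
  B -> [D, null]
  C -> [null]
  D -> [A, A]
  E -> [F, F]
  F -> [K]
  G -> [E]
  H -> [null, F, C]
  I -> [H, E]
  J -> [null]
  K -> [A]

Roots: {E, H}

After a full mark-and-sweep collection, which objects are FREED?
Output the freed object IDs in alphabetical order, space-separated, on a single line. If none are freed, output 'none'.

Answer: B D G I J

Derivation:
Roots: E H
Mark E: refs=F F, marked=E
Mark H: refs=null F C, marked=E H
Mark F: refs=K, marked=E F H
Mark C: refs=null, marked=C E F H
Mark K: refs=A, marked=C E F H K
Mark A: refs=F E, marked=A C E F H K
Unmarked (collected): B D G I J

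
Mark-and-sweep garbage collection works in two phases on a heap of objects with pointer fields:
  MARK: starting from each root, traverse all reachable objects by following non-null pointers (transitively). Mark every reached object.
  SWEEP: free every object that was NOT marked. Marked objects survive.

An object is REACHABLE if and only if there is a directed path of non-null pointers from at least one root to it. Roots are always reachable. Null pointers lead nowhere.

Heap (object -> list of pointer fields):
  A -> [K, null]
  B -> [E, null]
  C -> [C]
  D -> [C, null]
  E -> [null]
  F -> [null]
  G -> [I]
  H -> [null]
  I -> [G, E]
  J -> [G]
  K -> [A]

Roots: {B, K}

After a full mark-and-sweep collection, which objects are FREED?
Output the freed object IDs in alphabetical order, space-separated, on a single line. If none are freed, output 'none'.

Answer: C D F G H I J

Derivation:
Roots: B K
Mark B: refs=E null, marked=B
Mark K: refs=A, marked=B K
Mark E: refs=null, marked=B E K
Mark A: refs=K null, marked=A B E K
Unmarked (collected): C D F G H I J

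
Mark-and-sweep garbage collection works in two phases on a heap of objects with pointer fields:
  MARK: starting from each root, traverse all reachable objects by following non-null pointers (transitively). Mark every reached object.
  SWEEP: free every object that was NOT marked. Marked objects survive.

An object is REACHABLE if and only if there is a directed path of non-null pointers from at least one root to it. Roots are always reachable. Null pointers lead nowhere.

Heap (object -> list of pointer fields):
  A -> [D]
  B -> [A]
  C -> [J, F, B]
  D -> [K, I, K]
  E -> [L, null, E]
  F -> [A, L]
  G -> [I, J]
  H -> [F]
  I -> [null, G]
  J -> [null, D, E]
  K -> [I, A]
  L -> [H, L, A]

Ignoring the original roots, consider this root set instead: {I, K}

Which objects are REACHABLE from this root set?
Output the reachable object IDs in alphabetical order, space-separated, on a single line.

Roots: I K
Mark I: refs=null G, marked=I
Mark K: refs=I A, marked=I K
Mark G: refs=I J, marked=G I K
Mark A: refs=D, marked=A G I K
Mark J: refs=null D E, marked=A G I J K
Mark D: refs=K I K, marked=A D G I J K
Mark E: refs=L null E, marked=A D E G I J K
Mark L: refs=H L A, marked=A D E G I J K L
Mark H: refs=F, marked=A D E G H I J K L
Mark F: refs=A L, marked=A D E F G H I J K L
Unmarked (collected): B C

Answer: A D E F G H I J K L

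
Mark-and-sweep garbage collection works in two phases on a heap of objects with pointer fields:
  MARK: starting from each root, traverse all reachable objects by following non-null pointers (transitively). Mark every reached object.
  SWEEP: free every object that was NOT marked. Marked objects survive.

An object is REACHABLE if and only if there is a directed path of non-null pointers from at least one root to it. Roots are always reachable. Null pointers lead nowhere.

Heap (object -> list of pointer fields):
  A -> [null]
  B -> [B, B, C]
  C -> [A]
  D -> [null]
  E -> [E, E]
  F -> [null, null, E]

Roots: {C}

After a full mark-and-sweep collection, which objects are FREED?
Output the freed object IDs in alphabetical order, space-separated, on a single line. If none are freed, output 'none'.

Roots: C
Mark C: refs=A, marked=C
Mark A: refs=null, marked=A C
Unmarked (collected): B D E F

Answer: B D E F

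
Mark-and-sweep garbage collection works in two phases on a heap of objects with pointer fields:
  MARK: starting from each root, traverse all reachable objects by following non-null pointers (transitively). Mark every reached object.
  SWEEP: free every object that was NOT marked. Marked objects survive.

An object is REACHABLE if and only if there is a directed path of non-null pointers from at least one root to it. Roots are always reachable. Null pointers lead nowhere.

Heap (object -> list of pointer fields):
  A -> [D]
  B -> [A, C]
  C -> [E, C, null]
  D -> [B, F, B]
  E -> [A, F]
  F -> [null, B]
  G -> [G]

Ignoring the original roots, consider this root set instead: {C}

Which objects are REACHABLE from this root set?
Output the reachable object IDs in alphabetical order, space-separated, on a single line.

Answer: A B C D E F

Derivation:
Roots: C
Mark C: refs=E C null, marked=C
Mark E: refs=A F, marked=C E
Mark A: refs=D, marked=A C E
Mark F: refs=null B, marked=A C E F
Mark D: refs=B F B, marked=A C D E F
Mark B: refs=A C, marked=A B C D E F
Unmarked (collected): G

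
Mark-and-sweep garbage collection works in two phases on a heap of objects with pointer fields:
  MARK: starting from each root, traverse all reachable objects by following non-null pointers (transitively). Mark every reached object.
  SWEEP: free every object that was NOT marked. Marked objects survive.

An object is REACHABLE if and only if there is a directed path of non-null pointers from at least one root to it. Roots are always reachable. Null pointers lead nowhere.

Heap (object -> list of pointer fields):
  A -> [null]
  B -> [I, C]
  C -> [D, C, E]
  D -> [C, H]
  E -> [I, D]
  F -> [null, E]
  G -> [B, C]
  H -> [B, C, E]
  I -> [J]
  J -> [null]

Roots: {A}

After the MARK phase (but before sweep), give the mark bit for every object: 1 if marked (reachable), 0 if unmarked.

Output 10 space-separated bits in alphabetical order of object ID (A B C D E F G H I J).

Roots: A
Mark A: refs=null, marked=A
Unmarked (collected): B C D E F G H I J

Answer: 1 0 0 0 0 0 0 0 0 0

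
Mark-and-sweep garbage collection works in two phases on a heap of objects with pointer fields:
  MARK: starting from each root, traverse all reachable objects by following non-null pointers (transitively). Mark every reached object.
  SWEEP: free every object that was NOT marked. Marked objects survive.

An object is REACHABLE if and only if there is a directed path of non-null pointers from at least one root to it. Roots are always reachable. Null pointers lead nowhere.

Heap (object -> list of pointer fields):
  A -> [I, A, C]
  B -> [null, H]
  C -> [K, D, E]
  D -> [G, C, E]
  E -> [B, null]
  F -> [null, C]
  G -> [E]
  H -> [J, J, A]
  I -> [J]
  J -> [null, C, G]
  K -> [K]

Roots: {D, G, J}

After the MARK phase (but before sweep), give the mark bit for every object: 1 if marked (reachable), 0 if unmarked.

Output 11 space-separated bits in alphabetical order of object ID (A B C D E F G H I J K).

Answer: 1 1 1 1 1 0 1 1 1 1 1

Derivation:
Roots: D G J
Mark D: refs=G C E, marked=D
Mark G: refs=E, marked=D G
Mark J: refs=null C G, marked=D G J
Mark C: refs=K D E, marked=C D G J
Mark E: refs=B null, marked=C D E G J
Mark K: refs=K, marked=C D E G J K
Mark B: refs=null H, marked=B C D E G J K
Mark H: refs=J J A, marked=B C D E G H J K
Mark A: refs=I A C, marked=A B C D E G H J K
Mark I: refs=J, marked=A B C D E G H I J K
Unmarked (collected): F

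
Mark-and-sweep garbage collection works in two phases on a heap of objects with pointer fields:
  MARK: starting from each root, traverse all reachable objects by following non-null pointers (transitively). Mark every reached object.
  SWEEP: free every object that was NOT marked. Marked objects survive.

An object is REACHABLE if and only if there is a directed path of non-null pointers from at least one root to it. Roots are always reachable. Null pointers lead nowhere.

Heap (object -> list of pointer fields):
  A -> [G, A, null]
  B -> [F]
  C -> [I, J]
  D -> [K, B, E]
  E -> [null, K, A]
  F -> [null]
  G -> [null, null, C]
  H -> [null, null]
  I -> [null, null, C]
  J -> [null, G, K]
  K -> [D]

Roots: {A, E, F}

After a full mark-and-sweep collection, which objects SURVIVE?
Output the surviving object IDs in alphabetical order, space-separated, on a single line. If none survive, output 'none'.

Roots: A E F
Mark A: refs=G A null, marked=A
Mark E: refs=null K A, marked=A E
Mark F: refs=null, marked=A E F
Mark G: refs=null null C, marked=A E F G
Mark K: refs=D, marked=A E F G K
Mark C: refs=I J, marked=A C E F G K
Mark D: refs=K B E, marked=A C D E F G K
Mark I: refs=null null C, marked=A C D E F G I K
Mark J: refs=null G K, marked=A C D E F G I J K
Mark B: refs=F, marked=A B C D E F G I J K
Unmarked (collected): H

Answer: A B C D E F G I J K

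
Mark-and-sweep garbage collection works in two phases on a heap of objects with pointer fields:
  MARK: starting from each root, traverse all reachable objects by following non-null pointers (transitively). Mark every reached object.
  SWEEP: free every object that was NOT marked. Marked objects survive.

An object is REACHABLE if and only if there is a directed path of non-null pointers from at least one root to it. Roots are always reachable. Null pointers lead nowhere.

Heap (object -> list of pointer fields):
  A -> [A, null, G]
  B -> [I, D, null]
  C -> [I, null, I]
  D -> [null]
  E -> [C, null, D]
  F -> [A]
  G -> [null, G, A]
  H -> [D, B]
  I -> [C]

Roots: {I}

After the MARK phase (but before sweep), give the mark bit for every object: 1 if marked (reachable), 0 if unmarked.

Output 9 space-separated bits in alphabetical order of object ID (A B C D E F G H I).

Answer: 0 0 1 0 0 0 0 0 1

Derivation:
Roots: I
Mark I: refs=C, marked=I
Mark C: refs=I null I, marked=C I
Unmarked (collected): A B D E F G H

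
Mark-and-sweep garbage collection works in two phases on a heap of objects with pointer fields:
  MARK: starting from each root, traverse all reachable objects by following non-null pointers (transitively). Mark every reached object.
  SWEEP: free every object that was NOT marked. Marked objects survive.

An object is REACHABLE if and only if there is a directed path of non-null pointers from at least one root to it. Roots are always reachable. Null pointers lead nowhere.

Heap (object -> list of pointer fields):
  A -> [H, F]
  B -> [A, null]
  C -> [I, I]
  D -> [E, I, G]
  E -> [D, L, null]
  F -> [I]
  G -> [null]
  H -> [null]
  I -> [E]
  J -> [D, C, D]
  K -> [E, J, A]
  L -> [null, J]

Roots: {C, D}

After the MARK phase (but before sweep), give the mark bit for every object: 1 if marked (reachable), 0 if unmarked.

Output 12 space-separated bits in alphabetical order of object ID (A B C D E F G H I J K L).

Roots: C D
Mark C: refs=I I, marked=C
Mark D: refs=E I G, marked=C D
Mark I: refs=E, marked=C D I
Mark E: refs=D L null, marked=C D E I
Mark G: refs=null, marked=C D E G I
Mark L: refs=null J, marked=C D E G I L
Mark J: refs=D C D, marked=C D E G I J L
Unmarked (collected): A B F H K

Answer: 0 0 1 1 1 0 1 0 1 1 0 1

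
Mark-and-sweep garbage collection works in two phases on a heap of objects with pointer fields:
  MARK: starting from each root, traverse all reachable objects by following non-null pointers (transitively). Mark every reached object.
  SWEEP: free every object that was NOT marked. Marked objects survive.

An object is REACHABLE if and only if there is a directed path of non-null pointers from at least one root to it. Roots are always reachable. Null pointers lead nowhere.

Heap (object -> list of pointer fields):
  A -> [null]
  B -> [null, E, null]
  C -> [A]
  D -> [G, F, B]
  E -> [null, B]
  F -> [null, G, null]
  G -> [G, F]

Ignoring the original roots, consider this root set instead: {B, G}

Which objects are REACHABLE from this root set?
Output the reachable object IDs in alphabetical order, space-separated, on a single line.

Roots: B G
Mark B: refs=null E null, marked=B
Mark G: refs=G F, marked=B G
Mark E: refs=null B, marked=B E G
Mark F: refs=null G null, marked=B E F G
Unmarked (collected): A C D

Answer: B E F G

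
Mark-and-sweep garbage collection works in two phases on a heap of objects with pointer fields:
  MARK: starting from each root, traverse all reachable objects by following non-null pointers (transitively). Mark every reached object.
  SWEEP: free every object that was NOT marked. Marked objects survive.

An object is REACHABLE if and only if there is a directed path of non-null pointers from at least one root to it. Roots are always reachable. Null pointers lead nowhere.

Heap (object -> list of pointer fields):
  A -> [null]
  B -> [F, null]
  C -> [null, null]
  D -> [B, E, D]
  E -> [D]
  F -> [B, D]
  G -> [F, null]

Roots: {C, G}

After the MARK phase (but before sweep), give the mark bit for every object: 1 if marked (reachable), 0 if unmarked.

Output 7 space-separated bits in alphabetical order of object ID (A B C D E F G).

Answer: 0 1 1 1 1 1 1

Derivation:
Roots: C G
Mark C: refs=null null, marked=C
Mark G: refs=F null, marked=C G
Mark F: refs=B D, marked=C F G
Mark B: refs=F null, marked=B C F G
Mark D: refs=B E D, marked=B C D F G
Mark E: refs=D, marked=B C D E F G
Unmarked (collected): A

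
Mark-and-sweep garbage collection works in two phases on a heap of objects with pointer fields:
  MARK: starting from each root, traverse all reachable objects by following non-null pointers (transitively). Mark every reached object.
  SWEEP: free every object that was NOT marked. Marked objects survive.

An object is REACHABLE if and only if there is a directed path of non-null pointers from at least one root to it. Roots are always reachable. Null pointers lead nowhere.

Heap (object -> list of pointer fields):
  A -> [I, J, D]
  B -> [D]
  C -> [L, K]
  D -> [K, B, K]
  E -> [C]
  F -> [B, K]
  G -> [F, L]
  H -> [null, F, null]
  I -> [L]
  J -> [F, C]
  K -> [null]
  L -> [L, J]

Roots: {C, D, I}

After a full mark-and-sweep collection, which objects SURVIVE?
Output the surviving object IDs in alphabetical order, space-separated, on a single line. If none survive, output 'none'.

Roots: C D I
Mark C: refs=L K, marked=C
Mark D: refs=K B K, marked=C D
Mark I: refs=L, marked=C D I
Mark L: refs=L J, marked=C D I L
Mark K: refs=null, marked=C D I K L
Mark B: refs=D, marked=B C D I K L
Mark J: refs=F C, marked=B C D I J K L
Mark F: refs=B K, marked=B C D F I J K L
Unmarked (collected): A E G H

Answer: B C D F I J K L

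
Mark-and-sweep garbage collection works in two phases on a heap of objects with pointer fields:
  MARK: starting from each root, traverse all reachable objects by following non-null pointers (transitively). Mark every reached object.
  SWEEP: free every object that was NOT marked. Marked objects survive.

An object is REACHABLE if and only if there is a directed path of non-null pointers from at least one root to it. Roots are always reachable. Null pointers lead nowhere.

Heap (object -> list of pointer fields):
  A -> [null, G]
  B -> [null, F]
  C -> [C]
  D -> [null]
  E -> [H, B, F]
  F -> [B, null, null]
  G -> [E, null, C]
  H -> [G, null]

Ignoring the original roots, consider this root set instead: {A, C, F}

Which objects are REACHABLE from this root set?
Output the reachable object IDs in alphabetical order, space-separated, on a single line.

Roots: A C F
Mark A: refs=null G, marked=A
Mark C: refs=C, marked=A C
Mark F: refs=B null null, marked=A C F
Mark G: refs=E null C, marked=A C F G
Mark B: refs=null F, marked=A B C F G
Mark E: refs=H B F, marked=A B C E F G
Mark H: refs=G null, marked=A B C E F G H
Unmarked (collected): D

Answer: A B C E F G H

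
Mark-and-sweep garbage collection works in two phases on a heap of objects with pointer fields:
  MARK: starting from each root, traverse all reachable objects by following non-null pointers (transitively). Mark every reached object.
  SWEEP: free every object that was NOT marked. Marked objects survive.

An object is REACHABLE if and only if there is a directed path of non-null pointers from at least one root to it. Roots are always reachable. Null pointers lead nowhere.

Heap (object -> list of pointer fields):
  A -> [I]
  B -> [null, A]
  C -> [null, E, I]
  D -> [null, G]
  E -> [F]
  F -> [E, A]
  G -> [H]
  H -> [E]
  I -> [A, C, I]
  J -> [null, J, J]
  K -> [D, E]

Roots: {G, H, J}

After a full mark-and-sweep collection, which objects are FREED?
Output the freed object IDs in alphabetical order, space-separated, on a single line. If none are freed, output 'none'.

Answer: B D K

Derivation:
Roots: G H J
Mark G: refs=H, marked=G
Mark H: refs=E, marked=G H
Mark J: refs=null J J, marked=G H J
Mark E: refs=F, marked=E G H J
Mark F: refs=E A, marked=E F G H J
Mark A: refs=I, marked=A E F G H J
Mark I: refs=A C I, marked=A E F G H I J
Mark C: refs=null E I, marked=A C E F G H I J
Unmarked (collected): B D K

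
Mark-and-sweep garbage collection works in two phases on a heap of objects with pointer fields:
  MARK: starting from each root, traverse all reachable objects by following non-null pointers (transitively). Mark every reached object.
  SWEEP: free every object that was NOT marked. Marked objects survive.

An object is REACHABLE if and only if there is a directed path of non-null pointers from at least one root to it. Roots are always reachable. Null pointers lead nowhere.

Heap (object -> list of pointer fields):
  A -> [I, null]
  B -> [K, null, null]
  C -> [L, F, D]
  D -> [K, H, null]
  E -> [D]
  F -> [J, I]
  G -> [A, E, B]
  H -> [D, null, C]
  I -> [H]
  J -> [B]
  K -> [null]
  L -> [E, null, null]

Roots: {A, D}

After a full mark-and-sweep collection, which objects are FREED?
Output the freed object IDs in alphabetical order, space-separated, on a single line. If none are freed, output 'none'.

Answer: G

Derivation:
Roots: A D
Mark A: refs=I null, marked=A
Mark D: refs=K H null, marked=A D
Mark I: refs=H, marked=A D I
Mark K: refs=null, marked=A D I K
Mark H: refs=D null C, marked=A D H I K
Mark C: refs=L F D, marked=A C D H I K
Mark L: refs=E null null, marked=A C D H I K L
Mark F: refs=J I, marked=A C D F H I K L
Mark E: refs=D, marked=A C D E F H I K L
Mark J: refs=B, marked=A C D E F H I J K L
Mark B: refs=K null null, marked=A B C D E F H I J K L
Unmarked (collected): G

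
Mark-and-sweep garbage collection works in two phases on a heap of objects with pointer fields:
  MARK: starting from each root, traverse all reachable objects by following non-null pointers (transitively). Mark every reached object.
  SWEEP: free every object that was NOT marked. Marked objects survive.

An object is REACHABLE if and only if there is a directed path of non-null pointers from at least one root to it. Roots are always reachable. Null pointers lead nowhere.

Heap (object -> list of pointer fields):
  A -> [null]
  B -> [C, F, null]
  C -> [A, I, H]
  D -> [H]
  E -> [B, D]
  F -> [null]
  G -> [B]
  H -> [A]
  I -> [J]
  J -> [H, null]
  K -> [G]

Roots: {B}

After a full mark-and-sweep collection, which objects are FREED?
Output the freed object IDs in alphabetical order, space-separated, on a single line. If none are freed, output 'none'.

Roots: B
Mark B: refs=C F null, marked=B
Mark C: refs=A I H, marked=B C
Mark F: refs=null, marked=B C F
Mark A: refs=null, marked=A B C F
Mark I: refs=J, marked=A B C F I
Mark H: refs=A, marked=A B C F H I
Mark J: refs=H null, marked=A B C F H I J
Unmarked (collected): D E G K

Answer: D E G K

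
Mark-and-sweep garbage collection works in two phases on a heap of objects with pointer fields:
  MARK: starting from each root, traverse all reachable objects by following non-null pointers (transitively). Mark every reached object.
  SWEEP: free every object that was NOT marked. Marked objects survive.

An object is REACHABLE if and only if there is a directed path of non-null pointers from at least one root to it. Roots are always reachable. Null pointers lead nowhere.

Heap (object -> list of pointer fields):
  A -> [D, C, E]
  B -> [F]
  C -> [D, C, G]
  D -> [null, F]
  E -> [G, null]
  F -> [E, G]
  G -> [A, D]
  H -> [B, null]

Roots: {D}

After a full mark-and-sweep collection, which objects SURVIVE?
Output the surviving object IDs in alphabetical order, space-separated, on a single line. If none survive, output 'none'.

Roots: D
Mark D: refs=null F, marked=D
Mark F: refs=E G, marked=D F
Mark E: refs=G null, marked=D E F
Mark G: refs=A D, marked=D E F G
Mark A: refs=D C E, marked=A D E F G
Mark C: refs=D C G, marked=A C D E F G
Unmarked (collected): B H

Answer: A C D E F G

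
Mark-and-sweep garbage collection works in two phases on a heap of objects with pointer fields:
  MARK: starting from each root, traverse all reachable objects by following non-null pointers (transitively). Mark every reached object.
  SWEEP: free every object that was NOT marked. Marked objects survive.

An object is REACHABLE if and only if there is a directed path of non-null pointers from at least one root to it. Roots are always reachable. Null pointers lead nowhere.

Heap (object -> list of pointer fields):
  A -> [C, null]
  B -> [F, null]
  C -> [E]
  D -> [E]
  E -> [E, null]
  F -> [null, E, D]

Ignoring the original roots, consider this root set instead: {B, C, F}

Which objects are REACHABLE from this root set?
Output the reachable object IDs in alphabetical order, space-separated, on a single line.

Roots: B C F
Mark B: refs=F null, marked=B
Mark C: refs=E, marked=B C
Mark F: refs=null E D, marked=B C F
Mark E: refs=E null, marked=B C E F
Mark D: refs=E, marked=B C D E F
Unmarked (collected): A

Answer: B C D E F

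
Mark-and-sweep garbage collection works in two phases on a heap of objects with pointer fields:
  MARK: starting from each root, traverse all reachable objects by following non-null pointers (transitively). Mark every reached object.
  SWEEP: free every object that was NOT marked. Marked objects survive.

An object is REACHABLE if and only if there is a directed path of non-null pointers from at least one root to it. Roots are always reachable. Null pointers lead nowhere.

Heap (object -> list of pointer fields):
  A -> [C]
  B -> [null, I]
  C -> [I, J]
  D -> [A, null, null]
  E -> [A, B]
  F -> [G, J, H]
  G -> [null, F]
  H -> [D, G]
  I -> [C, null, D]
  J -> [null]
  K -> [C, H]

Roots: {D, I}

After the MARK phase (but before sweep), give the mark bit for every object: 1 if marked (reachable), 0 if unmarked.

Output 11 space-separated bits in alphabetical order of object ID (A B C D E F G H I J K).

Roots: D I
Mark D: refs=A null null, marked=D
Mark I: refs=C null D, marked=D I
Mark A: refs=C, marked=A D I
Mark C: refs=I J, marked=A C D I
Mark J: refs=null, marked=A C D I J
Unmarked (collected): B E F G H K

Answer: 1 0 1 1 0 0 0 0 1 1 0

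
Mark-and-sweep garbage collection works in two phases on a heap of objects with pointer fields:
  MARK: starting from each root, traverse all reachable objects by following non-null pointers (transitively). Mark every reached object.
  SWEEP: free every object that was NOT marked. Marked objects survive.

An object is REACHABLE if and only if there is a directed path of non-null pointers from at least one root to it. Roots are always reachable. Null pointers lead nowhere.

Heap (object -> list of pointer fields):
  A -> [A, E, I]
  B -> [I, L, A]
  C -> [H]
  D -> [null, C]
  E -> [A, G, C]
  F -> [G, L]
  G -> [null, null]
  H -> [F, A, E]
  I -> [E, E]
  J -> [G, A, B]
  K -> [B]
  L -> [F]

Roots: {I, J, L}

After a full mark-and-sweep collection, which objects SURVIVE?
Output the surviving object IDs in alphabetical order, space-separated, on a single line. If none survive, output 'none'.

Roots: I J L
Mark I: refs=E E, marked=I
Mark J: refs=G A B, marked=I J
Mark L: refs=F, marked=I J L
Mark E: refs=A G C, marked=E I J L
Mark G: refs=null null, marked=E G I J L
Mark A: refs=A E I, marked=A E G I J L
Mark B: refs=I L A, marked=A B E G I J L
Mark F: refs=G L, marked=A B E F G I J L
Mark C: refs=H, marked=A B C E F G I J L
Mark H: refs=F A E, marked=A B C E F G H I J L
Unmarked (collected): D K

Answer: A B C E F G H I J L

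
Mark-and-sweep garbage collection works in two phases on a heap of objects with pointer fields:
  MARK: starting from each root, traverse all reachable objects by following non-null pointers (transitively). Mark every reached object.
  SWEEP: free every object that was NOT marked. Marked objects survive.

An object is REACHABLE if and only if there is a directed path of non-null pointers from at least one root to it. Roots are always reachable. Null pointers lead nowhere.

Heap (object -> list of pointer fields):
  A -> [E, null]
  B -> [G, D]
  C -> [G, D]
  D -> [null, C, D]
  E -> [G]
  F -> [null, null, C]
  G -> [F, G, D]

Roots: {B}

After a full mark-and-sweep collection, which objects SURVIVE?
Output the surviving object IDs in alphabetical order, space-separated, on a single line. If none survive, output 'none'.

Roots: B
Mark B: refs=G D, marked=B
Mark G: refs=F G D, marked=B G
Mark D: refs=null C D, marked=B D G
Mark F: refs=null null C, marked=B D F G
Mark C: refs=G D, marked=B C D F G
Unmarked (collected): A E

Answer: B C D F G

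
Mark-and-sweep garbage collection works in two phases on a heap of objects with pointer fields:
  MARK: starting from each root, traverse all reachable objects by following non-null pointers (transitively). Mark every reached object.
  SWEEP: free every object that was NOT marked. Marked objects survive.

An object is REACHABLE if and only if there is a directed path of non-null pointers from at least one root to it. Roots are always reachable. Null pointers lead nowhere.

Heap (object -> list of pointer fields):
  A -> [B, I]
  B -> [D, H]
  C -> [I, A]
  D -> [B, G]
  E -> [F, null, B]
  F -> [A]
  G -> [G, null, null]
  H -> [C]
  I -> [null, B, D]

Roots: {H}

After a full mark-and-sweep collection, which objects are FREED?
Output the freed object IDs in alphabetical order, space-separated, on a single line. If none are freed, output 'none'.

Answer: E F

Derivation:
Roots: H
Mark H: refs=C, marked=H
Mark C: refs=I A, marked=C H
Mark I: refs=null B D, marked=C H I
Mark A: refs=B I, marked=A C H I
Mark B: refs=D H, marked=A B C H I
Mark D: refs=B G, marked=A B C D H I
Mark G: refs=G null null, marked=A B C D G H I
Unmarked (collected): E F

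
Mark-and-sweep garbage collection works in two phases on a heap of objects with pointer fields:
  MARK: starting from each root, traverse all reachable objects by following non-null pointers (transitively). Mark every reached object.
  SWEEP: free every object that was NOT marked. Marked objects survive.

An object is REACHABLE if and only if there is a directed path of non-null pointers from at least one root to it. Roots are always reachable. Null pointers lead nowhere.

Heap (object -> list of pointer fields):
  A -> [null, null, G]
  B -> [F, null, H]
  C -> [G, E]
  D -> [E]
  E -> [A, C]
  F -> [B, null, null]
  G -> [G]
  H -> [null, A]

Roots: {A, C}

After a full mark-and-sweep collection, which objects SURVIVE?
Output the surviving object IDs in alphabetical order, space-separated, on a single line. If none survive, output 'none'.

Answer: A C E G

Derivation:
Roots: A C
Mark A: refs=null null G, marked=A
Mark C: refs=G E, marked=A C
Mark G: refs=G, marked=A C G
Mark E: refs=A C, marked=A C E G
Unmarked (collected): B D F H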